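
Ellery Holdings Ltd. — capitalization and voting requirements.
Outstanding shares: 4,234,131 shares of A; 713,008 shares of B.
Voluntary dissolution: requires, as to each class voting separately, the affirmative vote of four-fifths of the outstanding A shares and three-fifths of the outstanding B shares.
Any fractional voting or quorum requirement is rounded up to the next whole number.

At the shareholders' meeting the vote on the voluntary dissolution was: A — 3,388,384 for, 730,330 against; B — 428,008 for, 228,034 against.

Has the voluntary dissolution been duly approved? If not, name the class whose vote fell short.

Approved — every class gave the required vote.

A: 4/5 of 4234131 = 3387304.80, rounded up to 3387305; 3,387,305 required, 3,388,384 in favor — approved.
B: 3/5 of 713008 = 427804.80, rounded up to 427805; 427,805 required, 428,008 in favor — approved.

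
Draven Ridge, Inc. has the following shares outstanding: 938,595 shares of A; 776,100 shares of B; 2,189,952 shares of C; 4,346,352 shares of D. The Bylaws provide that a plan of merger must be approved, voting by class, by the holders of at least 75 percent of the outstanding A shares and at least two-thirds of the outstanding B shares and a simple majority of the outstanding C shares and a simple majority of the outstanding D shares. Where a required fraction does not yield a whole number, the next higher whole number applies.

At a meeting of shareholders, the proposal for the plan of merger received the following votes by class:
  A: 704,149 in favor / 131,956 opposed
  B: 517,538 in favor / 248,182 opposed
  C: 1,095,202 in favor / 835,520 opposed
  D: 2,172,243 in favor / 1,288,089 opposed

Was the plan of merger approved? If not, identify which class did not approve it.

Not approved — the D shares did not give the required vote.

A: 3/4 of 938595 = 703946.25, rounded up to 703947; 703,947 required, 704,149 in favor — approved.
B: 2/3 of 776100 = 517400; 517,400 required, 517,538 in favor — approved.
C: a majority of 2189952 is 1094977; 1,094,977 required, 1,095,202 in favor — approved.
D: a majority of 4346352 is 2173177; 2,173,177 required, 2,172,243 in favor — not approved.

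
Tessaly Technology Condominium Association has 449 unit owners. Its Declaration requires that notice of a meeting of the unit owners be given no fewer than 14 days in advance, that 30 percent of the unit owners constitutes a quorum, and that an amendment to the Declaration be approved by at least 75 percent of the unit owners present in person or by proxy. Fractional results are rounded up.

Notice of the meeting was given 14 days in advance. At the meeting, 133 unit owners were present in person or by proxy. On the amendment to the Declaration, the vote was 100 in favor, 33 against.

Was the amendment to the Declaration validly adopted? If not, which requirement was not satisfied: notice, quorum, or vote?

Invalid — quorum requirement not satisfied.

Notice: 14 days given; 14 required. Satisfied.
Quorum: 30% of 449 = 134.70, rounded up to 135; 133 present. Not satisfied.
Vote: requires three-fourths of those present (133); 3/4 of 133 = 99.75, rounded up to 100, so 100 needed; 100 in favor. Satisfied.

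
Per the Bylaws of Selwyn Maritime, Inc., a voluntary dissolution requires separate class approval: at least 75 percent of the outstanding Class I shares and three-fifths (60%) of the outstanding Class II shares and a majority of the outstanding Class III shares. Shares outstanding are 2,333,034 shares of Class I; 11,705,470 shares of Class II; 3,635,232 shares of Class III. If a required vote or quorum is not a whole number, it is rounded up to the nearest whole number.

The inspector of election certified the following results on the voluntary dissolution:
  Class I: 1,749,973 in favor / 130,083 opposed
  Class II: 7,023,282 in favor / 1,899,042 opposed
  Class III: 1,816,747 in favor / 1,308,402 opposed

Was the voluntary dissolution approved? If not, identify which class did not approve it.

Class I: 3/4 of 2333034 = 1749775.50, rounded up to 1749776; 1,749,776 required, 1,749,973 in favor — approved.
Class II: 3/5 of 11705470 = 7023282; 7,023,282 required, 7,023,282 in favor — approved.
Class III: a majority of 3635232 is 1817617; 1,817,617 required, 1,816,747 in favor — not approved.

Not approved — the Class III shares did not give the required vote.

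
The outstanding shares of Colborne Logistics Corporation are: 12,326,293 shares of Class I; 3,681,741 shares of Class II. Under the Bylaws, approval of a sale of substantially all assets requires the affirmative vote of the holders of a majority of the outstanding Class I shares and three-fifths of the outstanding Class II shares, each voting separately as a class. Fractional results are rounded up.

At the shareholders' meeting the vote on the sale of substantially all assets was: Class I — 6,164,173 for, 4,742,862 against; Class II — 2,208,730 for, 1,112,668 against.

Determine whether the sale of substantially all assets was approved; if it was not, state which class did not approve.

Class I: a majority of 12326293 is 6163147; 6,163,147 required, 6,164,173 in favor — approved.
Class II: 3/5 of 3681741 = 2209044.60, rounded up to 2209045; 2,209,045 required, 2,208,730 in favor — not approved.

Not approved — the Class II shares did not give the required vote.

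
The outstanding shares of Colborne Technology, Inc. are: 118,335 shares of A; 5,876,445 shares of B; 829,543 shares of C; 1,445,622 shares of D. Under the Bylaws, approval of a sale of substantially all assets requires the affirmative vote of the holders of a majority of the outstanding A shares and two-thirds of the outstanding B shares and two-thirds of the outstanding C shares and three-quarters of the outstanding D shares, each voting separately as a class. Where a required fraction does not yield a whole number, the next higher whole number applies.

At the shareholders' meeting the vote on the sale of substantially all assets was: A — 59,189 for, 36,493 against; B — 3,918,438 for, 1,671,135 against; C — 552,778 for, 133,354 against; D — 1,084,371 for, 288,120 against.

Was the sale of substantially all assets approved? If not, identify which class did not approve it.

A: a majority of 118335 is 59168; 59,168 required, 59,189 in favor — approved.
B: 2/3 of 5876445 = 3917630; 3,917,630 required, 3,918,438 in favor — approved.
C: 2/3 of 829543 = 553028.67, rounded up to 553029; 553,029 required, 552,778 in favor — not approved.
D: 3/4 of 1445622 = 1084216.50, rounded up to 1084217; 1,084,217 required, 1,084,371 in favor — approved.

Not approved — the C shares did not give the required vote.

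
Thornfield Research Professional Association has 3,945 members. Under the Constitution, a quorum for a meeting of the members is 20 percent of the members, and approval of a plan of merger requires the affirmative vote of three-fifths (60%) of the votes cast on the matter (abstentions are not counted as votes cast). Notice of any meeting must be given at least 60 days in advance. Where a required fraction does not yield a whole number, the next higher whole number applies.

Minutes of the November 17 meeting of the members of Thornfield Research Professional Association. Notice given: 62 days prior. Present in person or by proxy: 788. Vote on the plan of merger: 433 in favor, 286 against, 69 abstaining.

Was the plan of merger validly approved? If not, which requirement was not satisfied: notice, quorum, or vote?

Notice: 62 days given; 60 required. Satisfied.
Quorum: 20% of 3,945 = 789; 788 present. Not satisfied.
Vote: requires three-fifths of the votes cast (788 − 69 abstaining = 719); 3/5 of 719 = 431.40, rounded up to 432, so 432 needed; 433 in favor. Satisfied.

Invalid — quorum requirement not satisfied.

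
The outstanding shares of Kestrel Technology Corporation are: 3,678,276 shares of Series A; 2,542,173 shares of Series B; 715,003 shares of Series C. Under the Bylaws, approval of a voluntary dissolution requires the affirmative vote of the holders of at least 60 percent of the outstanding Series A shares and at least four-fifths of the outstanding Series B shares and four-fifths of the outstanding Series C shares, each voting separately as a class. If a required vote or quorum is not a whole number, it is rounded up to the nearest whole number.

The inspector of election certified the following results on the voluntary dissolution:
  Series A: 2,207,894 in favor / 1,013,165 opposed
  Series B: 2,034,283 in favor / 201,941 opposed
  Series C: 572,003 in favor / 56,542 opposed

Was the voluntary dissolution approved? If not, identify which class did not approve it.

Approved — every class gave the required vote.

Series A: 3/5 of 3678276 = 2206965.60, rounded up to 2206966; 2,206,966 required, 2,207,894 in favor — approved.
Series B: 4/5 of 2542173 = 2033738.40, rounded up to 2033739; 2,033,739 required, 2,034,283 in favor — approved.
Series C: 4/5 of 715003 = 572002.40, rounded up to 572003; 572,003 required, 572,003 in favor — approved.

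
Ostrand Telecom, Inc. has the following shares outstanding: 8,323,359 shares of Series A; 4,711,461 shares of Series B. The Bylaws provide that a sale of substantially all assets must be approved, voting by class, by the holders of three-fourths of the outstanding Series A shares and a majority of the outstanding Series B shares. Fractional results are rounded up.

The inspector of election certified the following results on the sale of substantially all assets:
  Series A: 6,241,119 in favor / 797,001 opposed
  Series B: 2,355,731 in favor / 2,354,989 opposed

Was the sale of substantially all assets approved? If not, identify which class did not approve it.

Not approved — the Series A shares did not give the required vote.

Series A: 3/4 of 8323359 = 6242519.25, rounded up to 6242520; 6,242,520 required, 6,241,119 in favor — not approved.
Series B: a majority of 4711461 is 2355731; 2,355,731 required, 2,355,731 in favor — approved.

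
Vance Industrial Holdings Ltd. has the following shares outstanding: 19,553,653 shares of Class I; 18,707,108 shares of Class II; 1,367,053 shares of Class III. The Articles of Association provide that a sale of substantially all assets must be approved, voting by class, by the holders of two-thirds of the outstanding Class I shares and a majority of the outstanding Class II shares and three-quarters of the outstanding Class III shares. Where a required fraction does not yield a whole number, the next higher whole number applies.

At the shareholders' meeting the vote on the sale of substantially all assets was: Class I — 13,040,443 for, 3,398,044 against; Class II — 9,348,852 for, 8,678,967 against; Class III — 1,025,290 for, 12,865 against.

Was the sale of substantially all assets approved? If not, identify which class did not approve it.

Not approved — the Class II shares did not give the required vote.

Class I: 2/3 of 19553653 = 13035768.67, rounded up to 13035769; 13,035,769 required, 13,040,443 in favor — approved.
Class II: a majority of 18707108 is 9353555; 9,353,555 required, 9,348,852 in favor — not approved.
Class III: 3/4 of 1367053 = 1025289.75, rounded up to 1025290; 1,025,290 required, 1,025,290 in favor — approved.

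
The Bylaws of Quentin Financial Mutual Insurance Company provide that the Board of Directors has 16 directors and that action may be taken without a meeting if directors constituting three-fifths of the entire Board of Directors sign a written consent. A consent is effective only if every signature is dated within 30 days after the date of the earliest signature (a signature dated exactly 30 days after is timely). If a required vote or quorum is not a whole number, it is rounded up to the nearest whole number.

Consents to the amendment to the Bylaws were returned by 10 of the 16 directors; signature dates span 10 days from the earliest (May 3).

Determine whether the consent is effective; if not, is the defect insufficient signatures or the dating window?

Effective — both the signature and dating-window requirements are satisfied.

Signatures required: three-fifths of 16 — 3/5 of 16 = 9.60, rounded up to 10, so 10 needed; 10 signed. Sufficient.
Dating window: the latest signature is 10 days after the earliest; the limit is 30 days. Within the window.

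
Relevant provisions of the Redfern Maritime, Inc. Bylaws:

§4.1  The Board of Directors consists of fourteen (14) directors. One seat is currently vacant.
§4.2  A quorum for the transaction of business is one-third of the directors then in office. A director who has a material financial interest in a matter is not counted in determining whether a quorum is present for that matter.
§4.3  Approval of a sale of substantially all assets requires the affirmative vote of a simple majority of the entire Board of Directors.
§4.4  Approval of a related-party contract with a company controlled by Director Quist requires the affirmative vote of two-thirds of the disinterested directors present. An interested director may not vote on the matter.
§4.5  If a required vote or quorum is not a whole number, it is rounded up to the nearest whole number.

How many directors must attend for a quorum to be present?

5

1/3 of 13 = 4.33, rounded up to 5.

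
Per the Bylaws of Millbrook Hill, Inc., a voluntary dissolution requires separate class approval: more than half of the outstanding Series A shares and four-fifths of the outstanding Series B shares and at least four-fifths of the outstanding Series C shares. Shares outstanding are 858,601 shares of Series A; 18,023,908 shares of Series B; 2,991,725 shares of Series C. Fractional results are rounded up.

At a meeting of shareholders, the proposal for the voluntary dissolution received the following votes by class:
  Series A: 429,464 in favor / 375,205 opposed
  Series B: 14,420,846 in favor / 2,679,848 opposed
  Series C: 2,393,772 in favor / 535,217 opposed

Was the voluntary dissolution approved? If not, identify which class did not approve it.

Series A: a majority of 858601 is 429301; 429,301 required, 429,464 in favor — approved.
Series B: 4/5 of 18023908 = 14419126.40, rounded up to 14419127; 14,419,127 required, 14,420,846 in favor — approved.
Series C: 4/5 of 2991725 = 2393380; 2,393,380 required, 2,393,772 in favor — approved.

Approved — every class gave the required vote.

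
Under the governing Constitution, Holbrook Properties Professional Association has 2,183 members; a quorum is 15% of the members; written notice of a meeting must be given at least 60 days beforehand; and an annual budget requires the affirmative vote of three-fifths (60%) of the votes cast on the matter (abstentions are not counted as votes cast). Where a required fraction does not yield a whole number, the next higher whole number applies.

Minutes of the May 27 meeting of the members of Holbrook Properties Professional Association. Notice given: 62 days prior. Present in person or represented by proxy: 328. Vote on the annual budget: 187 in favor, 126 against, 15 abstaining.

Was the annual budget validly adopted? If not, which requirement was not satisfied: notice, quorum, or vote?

Invalid — vote requirement not satisfied.

Notice: 62 days given; 60 required. Satisfied.
Quorum: 15% of 2,183 = 327.45, rounded up to 328; 328 present. Satisfied.
Vote: requires three-fifths of the votes cast (328 − 15 abstaining = 313); 3/5 of 313 = 187.80, rounded up to 188, so 188 needed; 187 in favor. Not satisfied.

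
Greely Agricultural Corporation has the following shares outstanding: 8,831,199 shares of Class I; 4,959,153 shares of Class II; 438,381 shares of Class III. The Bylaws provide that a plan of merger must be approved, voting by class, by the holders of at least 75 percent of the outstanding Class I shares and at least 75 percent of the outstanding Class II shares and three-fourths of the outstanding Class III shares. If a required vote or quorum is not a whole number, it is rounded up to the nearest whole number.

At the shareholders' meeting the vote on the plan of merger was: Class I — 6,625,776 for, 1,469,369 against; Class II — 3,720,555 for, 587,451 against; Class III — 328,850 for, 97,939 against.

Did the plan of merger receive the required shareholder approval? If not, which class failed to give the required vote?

Approved — every class gave the required vote.

Class I: 3/4 of 8831199 = 6623399.25, rounded up to 6623400; 6,623,400 required, 6,625,776 in favor — approved.
Class II: 3/4 of 4959153 = 3719364.75, rounded up to 3719365; 3,719,365 required, 3,720,555 in favor — approved.
Class III: 3/4 of 438381 = 328785.75, rounded up to 328786; 328,786 required, 328,850 in favor — approved.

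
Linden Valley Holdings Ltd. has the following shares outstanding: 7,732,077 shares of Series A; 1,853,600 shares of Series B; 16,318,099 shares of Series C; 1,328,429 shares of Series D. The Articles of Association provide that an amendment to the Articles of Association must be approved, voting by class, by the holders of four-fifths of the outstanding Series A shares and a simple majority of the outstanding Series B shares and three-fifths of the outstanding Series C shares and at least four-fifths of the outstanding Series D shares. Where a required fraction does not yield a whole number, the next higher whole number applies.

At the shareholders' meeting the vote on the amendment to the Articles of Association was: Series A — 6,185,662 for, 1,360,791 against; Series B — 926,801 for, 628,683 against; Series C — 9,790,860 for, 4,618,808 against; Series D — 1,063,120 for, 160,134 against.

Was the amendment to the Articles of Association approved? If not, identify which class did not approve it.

Series A: 4/5 of 7732077 = 6185661.60, rounded up to 6185662; 6,185,662 required, 6,185,662 in favor — approved.
Series B: a majority of 1853600 is 926801; 926,801 required, 926,801 in favor — approved.
Series C: 3/5 of 16318099 = 9790859.40, rounded up to 9790860; 9,790,860 required, 9,790,860 in favor — approved.
Series D: 4/5 of 1328429 = 1062743.20, rounded up to 1062744; 1,062,744 required, 1,063,120 in favor — approved.

Approved — every class gave the required vote.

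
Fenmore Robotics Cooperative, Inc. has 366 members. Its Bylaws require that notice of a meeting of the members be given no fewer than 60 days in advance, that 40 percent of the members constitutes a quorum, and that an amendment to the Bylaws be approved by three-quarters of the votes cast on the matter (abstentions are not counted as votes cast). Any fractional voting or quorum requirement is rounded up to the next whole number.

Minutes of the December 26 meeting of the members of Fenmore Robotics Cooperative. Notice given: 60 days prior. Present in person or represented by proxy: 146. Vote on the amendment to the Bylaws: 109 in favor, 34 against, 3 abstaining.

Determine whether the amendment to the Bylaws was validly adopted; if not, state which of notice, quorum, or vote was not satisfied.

Notice: 60 days given; 60 required. Satisfied.
Quorum: 40% of 366 = 146.40, rounded up to 147; 146 present. Not satisfied.
Vote: requires three-fourths of the votes cast (146 − 3 abstaining = 143); 3/4 of 143 = 107.25, rounded up to 108, so 108 needed; 109 in favor. Satisfied.

Invalid — quorum requirement not satisfied.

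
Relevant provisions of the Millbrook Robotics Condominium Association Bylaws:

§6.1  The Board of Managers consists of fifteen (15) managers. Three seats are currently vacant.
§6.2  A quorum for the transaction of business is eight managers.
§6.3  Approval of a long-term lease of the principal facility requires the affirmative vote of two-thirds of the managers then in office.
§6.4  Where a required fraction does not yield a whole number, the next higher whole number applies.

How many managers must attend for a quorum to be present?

The quorum is fixed at 8.

8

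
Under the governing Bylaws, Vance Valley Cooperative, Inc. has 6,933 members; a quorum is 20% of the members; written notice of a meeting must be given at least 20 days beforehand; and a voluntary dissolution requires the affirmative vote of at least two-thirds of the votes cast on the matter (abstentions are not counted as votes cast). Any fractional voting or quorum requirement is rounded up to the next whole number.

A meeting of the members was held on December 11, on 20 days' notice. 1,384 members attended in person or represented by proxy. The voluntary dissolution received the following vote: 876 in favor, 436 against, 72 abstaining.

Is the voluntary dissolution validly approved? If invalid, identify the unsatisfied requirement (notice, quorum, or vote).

Invalid — quorum requirement not satisfied.

Notice: 20 days given; 20 required. Satisfied.
Quorum: 20% of 6,933 = 1,386.60, rounded up to 1,387; 1,384 present. Not satisfied.
Vote: requires two-thirds of the votes cast (1,384 − 72 abstaining = 1,312); 2/3 of 1312 = 874.67, rounded up to 875, so 875 needed; 876 in favor. Satisfied.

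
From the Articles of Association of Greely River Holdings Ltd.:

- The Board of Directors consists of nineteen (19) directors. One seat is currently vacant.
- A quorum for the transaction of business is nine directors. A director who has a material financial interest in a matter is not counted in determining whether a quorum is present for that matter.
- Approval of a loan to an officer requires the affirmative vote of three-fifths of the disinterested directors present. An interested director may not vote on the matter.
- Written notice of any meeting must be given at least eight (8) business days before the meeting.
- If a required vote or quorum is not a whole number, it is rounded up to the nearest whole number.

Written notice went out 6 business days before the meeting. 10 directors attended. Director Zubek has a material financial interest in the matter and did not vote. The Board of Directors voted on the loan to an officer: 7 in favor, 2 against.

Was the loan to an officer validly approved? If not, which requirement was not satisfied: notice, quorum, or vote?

Notice: 6 business days given; 8 required (6 < 8). Not satisfied.
Quorum: 10 present, but the 1 interested director does not count, leaving 9. Quorum is 9. Satisfied.
Vote: the loan to an officer requires three-fifths of the disinterested directors present (10 − 1 = 9). 3/5 of 9 = 5.40, rounded up to 6, so 6 affirmative votes are needed; 7 voted in favor. Satisfied.

Invalid — notice requirement not satisfied.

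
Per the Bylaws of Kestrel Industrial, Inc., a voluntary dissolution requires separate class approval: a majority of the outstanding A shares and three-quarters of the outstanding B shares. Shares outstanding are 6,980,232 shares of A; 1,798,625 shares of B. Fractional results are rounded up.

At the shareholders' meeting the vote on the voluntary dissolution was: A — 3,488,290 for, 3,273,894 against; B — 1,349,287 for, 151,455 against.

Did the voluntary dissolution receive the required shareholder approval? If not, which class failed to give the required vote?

A: a majority of 6980232 is 3490117; 3,490,117 required, 3,488,290 in favor — not approved.
B: 3/4 of 1798625 = 1348968.75, rounded up to 1348969; 1,348,969 required, 1,349,287 in favor — approved.

Not approved — the A shares did not give the required vote.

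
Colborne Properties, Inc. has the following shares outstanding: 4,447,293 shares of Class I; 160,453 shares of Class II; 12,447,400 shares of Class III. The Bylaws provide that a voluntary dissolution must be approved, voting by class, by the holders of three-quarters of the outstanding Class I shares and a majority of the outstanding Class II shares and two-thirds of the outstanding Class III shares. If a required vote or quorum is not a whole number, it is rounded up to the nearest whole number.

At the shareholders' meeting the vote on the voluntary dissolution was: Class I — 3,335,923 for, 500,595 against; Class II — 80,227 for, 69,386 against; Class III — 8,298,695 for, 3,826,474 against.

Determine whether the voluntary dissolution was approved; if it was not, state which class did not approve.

Approved — every class gave the required vote.

Class I: 3/4 of 4447293 = 3335469.75, rounded up to 3335470; 3,335,470 required, 3,335,923 in favor — approved.
Class II: a majority of 160453 is 80227; 80,227 required, 80,227 in favor — approved.
Class III: 2/3 of 12447400 = 8298266.67, rounded up to 8298267; 8,298,267 required, 8,298,695 in favor — approved.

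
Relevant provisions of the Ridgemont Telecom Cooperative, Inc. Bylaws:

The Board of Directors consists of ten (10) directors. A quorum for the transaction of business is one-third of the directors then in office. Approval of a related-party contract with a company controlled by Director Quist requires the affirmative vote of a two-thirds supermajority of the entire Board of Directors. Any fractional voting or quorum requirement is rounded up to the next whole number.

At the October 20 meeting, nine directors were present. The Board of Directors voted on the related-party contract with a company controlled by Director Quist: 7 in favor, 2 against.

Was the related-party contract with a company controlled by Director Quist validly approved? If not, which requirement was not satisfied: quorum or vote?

Quorum: 9 present; quorum is 4. Satisfied.
Vote: the related-party contract with a company controlled by Director Quist requires two-thirds of the entire Board of Directors (10). 2/3 of 10 = 6.67, rounded up to 7, so 7 affirmative votes are needed; 7 voted in favor. Satisfied.

Valid — all requirements satisfied.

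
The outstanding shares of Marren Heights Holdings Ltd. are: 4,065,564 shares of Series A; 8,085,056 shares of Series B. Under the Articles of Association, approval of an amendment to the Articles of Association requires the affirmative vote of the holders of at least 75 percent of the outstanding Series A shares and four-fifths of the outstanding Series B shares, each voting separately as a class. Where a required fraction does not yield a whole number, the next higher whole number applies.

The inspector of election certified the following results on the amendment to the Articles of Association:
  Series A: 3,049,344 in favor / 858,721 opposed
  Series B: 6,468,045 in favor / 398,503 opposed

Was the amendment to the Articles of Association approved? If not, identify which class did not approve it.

Series A: 3/4 of 4065564 = 3049173; 3,049,173 required, 3,049,344 in favor — approved.
Series B: 4/5 of 8085056 = 6468044.80, rounded up to 6468045; 6,468,045 required, 6,468,045 in favor — approved.

Approved — every class gave the required vote.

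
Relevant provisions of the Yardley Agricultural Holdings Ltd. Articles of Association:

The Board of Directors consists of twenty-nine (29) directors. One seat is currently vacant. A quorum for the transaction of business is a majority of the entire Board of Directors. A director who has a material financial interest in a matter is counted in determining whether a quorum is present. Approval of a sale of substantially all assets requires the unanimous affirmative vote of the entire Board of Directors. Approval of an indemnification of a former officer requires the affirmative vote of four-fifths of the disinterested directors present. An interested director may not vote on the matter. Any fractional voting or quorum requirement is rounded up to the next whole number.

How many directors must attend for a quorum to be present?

A majority of 29 is 15.

15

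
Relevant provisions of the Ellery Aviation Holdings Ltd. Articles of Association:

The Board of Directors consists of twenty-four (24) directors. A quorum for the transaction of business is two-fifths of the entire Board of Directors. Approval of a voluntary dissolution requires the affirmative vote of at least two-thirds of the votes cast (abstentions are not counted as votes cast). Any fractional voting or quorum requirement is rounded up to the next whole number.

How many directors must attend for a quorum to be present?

10

2/5 of 24 = 9.60, rounded up to 10.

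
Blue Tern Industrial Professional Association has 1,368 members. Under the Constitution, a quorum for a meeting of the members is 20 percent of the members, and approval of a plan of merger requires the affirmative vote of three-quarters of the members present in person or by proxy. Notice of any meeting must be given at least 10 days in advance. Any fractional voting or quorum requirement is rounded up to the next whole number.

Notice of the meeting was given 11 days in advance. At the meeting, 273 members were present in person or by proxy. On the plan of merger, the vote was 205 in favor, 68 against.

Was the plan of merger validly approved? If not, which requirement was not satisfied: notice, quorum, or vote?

Invalid — quorum requirement not satisfied.

Notice: 11 days given; 10 required. Satisfied.
Quorum: 20% of 1,368 = 273.60, rounded up to 274; 273 present. Not satisfied.
Vote: requires three-fourths of those present (273); 3/4 of 273 = 204.75, rounded up to 205, so 205 needed; 205 in favor. Satisfied.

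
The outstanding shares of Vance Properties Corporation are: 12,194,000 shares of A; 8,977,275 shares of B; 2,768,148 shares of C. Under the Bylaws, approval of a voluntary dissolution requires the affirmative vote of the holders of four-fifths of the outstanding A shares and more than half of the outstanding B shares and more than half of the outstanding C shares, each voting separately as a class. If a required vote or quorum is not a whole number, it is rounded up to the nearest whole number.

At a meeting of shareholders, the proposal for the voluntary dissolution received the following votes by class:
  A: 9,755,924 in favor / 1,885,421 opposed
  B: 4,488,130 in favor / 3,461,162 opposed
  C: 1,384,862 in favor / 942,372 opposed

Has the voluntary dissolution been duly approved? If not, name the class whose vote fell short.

A: 4/5 of 12194000 = 9755200; 9,755,200 required, 9,755,924 in favor — approved.
B: a majority of 8977275 is 4488638; 4,488,638 required, 4,488,130 in favor — not approved.
C: a majority of 2768148 is 1384075; 1,384,075 required, 1,384,862 in favor — approved.

Not approved — the B shares did not give the required vote.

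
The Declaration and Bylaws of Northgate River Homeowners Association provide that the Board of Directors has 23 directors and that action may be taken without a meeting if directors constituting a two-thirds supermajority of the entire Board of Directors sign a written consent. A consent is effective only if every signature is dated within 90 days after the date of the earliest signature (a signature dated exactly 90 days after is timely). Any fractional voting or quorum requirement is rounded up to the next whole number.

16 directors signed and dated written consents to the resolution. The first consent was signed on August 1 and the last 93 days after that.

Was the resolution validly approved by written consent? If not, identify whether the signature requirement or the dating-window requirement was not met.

Not effective — dating-window requirement not satisfied.

Signatures required: a two-thirds supermajority of 23 — 2/3 of 23 = 15.33, rounded up to 16, so 16 needed; 16 signed. Sufficient.
Dating window: the latest signature is 93 days after the earliest; the limit is 90 days. Outside the window.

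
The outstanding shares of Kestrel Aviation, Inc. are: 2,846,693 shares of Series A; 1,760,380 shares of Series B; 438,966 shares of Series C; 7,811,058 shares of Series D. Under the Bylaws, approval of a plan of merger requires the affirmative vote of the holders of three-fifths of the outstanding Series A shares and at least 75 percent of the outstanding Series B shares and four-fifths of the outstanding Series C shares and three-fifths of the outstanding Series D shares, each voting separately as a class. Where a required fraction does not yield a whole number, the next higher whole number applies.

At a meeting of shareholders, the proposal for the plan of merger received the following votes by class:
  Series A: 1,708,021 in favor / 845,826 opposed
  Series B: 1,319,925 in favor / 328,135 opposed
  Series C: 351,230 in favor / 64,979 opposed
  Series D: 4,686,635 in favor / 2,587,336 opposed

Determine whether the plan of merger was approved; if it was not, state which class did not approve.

Not approved — the Series B shares did not give the required vote.

Series A: 3/5 of 2846693 = 1708015.80, rounded up to 1708016; 1,708,016 required, 1,708,021 in favor — approved.
Series B: 3/4 of 1760380 = 1320285; 1,320,285 required, 1,319,925 in favor — not approved.
Series C: 4/5 of 438966 = 351172.80, rounded up to 351173; 351,173 required, 351,230 in favor — approved.
Series D: 3/5 of 7811058 = 4686634.80, rounded up to 4686635; 4,686,635 required, 4,686,635 in favor — approved.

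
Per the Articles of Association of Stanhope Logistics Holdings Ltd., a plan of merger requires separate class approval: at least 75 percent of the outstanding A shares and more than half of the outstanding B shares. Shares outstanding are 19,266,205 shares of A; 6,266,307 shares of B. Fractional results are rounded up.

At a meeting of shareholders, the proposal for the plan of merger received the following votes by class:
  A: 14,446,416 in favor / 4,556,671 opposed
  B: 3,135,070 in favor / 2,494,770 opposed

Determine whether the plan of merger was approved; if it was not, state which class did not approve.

Not approved — the A shares did not give the required vote.

A: 3/4 of 19266205 = 14449653.75, rounded up to 14449654; 14,449,654 required, 14,446,416 in favor — not approved.
B: a majority of 6266307 is 3133154; 3,133,154 required, 3,135,070 in favor — approved.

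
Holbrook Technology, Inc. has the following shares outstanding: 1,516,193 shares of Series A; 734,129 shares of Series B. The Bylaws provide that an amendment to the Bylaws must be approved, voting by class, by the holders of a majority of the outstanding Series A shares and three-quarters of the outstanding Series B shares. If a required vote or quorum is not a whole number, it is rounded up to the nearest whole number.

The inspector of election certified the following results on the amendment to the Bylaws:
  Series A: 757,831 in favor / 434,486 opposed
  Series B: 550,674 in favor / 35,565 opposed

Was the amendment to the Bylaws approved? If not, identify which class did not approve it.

Not approved — the Series A shares did not give the required vote.

Series A: a majority of 1516193 is 758097; 758,097 required, 757,831 in favor — not approved.
Series B: 3/4 of 734129 = 550596.75, rounded up to 550597; 550,597 required, 550,674 in favor — approved.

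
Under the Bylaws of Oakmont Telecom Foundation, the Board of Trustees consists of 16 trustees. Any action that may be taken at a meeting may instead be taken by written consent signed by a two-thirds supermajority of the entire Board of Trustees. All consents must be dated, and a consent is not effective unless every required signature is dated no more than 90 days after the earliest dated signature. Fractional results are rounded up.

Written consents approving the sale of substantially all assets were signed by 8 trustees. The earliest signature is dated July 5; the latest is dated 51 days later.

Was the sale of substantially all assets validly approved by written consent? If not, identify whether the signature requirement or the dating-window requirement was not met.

Signatures required: a two-thirds supermajority of 16 — 2/3 of 16 = 10.67, rounded up to 11, so 11 needed; 8 signed. Insufficient.
Dating window: the latest signature is 51 days after the earliest; the limit is 90 days. Within the window.

Not effective — insufficient signatures.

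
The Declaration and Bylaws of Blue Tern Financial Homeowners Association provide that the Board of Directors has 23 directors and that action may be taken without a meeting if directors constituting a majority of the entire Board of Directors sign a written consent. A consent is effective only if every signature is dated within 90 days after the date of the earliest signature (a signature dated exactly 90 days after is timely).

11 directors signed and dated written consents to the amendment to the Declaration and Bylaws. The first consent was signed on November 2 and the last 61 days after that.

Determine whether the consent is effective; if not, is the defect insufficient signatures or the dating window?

Not effective — insufficient signatures.

Signatures required: a majority of 23 — a majority of 23 is 12, so 12 needed; 11 signed. Insufficient.
Dating window: the latest signature is 61 days after the earliest; the limit is 90 days. Within the window.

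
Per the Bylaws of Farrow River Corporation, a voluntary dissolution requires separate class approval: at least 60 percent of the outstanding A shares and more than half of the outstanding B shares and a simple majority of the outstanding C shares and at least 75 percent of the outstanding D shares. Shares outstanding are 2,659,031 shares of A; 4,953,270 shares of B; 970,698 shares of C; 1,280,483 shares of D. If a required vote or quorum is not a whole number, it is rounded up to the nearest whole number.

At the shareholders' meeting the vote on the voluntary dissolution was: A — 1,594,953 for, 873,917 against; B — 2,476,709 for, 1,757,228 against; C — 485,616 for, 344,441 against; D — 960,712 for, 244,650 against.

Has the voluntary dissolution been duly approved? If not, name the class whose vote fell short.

Not approved — the A shares did not give the required vote.

A: 3/5 of 2659031 = 1595418.60, rounded up to 1595419; 1,595,419 required, 1,594,953 in favor — not approved.
B: a majority of 4953270 is 2476636; 2,476,636 required, 2,476,709 in favor — approved.
C: a majority of 970698 is 485350; 485,350 required, 485,616 in favor — approved.
D: 3/4 of 1280483 = 960362.25, rounded up to 960363; 960,363 required, 960,712 in favor — approved.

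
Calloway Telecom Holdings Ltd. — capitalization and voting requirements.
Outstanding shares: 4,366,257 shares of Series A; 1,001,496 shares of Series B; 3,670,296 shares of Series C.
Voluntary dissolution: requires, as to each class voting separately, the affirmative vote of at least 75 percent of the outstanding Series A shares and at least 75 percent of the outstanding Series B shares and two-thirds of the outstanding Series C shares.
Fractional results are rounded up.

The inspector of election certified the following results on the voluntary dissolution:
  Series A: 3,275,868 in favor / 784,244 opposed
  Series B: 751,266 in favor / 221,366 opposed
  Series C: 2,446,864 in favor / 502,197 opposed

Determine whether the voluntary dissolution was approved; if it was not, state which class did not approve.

Series A: 3/4 of 4366257 = 3274692.75, rounded up to 3274693; 3,274,693 required, 3,275,868 in favor — approved.
Series B: 3/4 of 1001496 = 751122; 751,122 required, 751,266 in favor — approved.
Series C: 2/3 of 3670296 = 2446864; 2,446,864 required, 2,446,864 in favor — approved.

Approved — every class gave the required vote.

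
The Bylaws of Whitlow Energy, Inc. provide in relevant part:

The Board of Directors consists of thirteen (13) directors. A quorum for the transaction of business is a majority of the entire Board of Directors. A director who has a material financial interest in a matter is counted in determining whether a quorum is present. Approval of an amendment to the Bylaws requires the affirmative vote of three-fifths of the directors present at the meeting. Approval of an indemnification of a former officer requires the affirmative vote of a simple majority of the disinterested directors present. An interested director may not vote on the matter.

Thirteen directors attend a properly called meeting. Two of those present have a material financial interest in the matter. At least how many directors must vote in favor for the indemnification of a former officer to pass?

6

The indemnification of a former officer requires a majority of the disinterested directors present (13 − 2 = 11).
A majority of 11 is 6.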